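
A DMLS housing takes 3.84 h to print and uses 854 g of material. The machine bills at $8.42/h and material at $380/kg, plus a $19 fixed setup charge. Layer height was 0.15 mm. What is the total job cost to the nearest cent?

Machine-time cost: 8.42 × 3.84 → $32.3328.
Material charge = 380 × 854/1000, so $324.52.
Total = 32.3328 + 324.52 + 19 = 375.8528 ≈ $375.85.

$375.85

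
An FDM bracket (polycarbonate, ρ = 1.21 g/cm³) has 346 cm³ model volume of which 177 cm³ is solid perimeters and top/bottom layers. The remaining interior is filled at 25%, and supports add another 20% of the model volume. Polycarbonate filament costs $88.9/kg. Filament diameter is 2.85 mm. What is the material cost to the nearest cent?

Interior volume: 346 − 177 → 169 cm³.
Deposited infill: 0.25 × 169 → 42.25 cm³.
Support = 0.20 × 346 = 69.2 cm³.
Total printed volume = 177 + 42.25 + 69.2 = 288.45 cm³.
Mass = 288.45 × 1.21, so 349.0245 g.
At $88.9/kg: 349.0245/1000 × 88.9 = $31.03.

$31.03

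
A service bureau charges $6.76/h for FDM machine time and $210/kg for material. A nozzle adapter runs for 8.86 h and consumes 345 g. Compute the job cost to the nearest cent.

Machine cost = 6.76 × 8.86, so $59.8936.
Feedstock cost = 210 × 345/1000, so $72.45.
Total = 59.8936 + 72.45 = 132.3436 ≈ $132.34.

$132.34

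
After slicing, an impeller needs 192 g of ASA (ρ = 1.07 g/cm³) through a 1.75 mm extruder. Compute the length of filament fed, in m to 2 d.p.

Volume = 192 g / 1.07 g·cm⁻³ = 179.4393 cm³ = 179439.3 mm³.
Cross-section of 1.75 mm filament: π·(1.75/2)² = 2.4053 mm².
Length = 179439.3 / 2.4053 = 74601.63 mm = 74.60 m.

74.60 m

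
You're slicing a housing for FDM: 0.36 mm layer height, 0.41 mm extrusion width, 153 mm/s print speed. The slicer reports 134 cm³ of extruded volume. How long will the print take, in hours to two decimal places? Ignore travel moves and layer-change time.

Bead cross-section: 0.36 × 0.41 → 0.1476 mm².
Toolpath length = 134 cm³ / 0.1476 mm² = 134000 / 0.1476 = 907859.1 mm.
Print-move time = 907859.1 / 153, so 5933.7 s.
That's 5933.7 s → 1.65 hours.

1.65 hours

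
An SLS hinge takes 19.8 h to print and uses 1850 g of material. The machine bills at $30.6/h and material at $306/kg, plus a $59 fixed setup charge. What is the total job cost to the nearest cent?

Machine-time cost: 30.6 × 19.8 → $605.88.
Material cost = 306 × 1850/1000 = $566.10.
Adding setup: 605.88 + 566.10 + 59 → $1230.98.

$1230.98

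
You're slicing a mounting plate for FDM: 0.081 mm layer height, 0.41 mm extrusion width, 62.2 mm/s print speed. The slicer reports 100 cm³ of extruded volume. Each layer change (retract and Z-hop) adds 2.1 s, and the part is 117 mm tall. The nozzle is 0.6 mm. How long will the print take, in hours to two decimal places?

14.29 hours

Bead cross-section = 0.081 × 0.41, so 0.03321 mm².
Total extruded path = 100000/0.03321 = 3011141.2 mm.
Time extruding = 3011141.2 / 62.2 = 48410.6 s.
Number of layers: 117 / 0.081 → 1445 (rounded up).
Non-print overhead = 1445 × 2.1, so 3034.5 s.
Altogether 48410.6 + 3034.5 = 51445.1 s, i.e. 14.29 hours.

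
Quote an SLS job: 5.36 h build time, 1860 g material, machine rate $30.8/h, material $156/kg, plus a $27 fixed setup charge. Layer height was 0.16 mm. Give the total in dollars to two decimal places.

$482.25

Machine cost = 30.8 × 5.36 = $165.088.
Material cost = 156 × 1860/1000, so $290.16.
Total = 165.088 + 290.16 + 27 = 482.248 ≈ $482.25.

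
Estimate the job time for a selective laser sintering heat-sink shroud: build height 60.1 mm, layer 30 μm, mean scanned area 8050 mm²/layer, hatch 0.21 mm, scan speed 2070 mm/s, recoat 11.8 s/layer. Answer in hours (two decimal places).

Number of layers: 60.1 / 0.03 → 2004 (rounded up).
Scan path per layer = 8050 / 0.21, so 38333.3 mm.
Scan time per layer = 38333.3 / 2070, so 18.5185 s.
Layer cycle: 18.5185 + 11.8 → 30.3185 s.
Total: 2004 × 30.3185 s = 60758.274 s → 16.88 hours.

16.88 hours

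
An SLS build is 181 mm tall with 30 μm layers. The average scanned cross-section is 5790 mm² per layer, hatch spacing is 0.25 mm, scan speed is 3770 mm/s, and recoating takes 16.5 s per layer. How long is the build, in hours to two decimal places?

37.95 hours

Layer count = ceil(181 / 0.03) = 6034.
Per-layer scan distance = 5790 / 0.25 = 23160 mm.
Scan time per layer = 23160 / 3770 = 6.1432 s.
Time per layer: 6.1432 + 16.5 → 22.6432 s.
6034 layers × 22.6432 s/layer = 136629.0688 s, i.e. 37.95 hours.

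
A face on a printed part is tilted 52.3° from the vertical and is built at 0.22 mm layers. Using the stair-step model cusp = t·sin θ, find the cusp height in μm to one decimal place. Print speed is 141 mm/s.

h_c = t·sin θ = 0.22 × 0.7912 = 0.174064 mm (174.1 μm).

174.1 μm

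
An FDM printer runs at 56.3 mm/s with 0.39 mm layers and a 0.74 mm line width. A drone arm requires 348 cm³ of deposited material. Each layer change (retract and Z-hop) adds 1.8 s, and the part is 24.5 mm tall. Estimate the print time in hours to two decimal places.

5.98 hours

Bead cross-section = 0.39 × 0.74, so 0.2886 mm².
Total extruded path = 348000/0.2886 = 1205821.2 mm.
Extrusion time = 1205821.2 / 56.3 = 21417.8 s.
Number of layers: 24.5 / 0.39 → 63 (rounded up).
Non-print overhead = 63 × 1.8, so 113.4 s.
Total = 21417.8 + 113.4 = 21531.2 s = 5.98 hours.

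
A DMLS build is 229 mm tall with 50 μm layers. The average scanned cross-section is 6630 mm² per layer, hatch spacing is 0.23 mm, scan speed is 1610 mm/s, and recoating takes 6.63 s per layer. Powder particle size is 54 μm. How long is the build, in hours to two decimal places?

31.21 hours

Layer count = ceil(229 / 0.05) = 4580.
Scan path per layer: 6630 / 0.23 → 28826.1 mm.
Laser time per layer = 28826.1 / 1610 = 17.9044 s.
Time per layer: 17.9044 + 6.63 → 24.5344 s.
Build time = 4580 × 24.5344 = 112367.552 s = 31.21 hours.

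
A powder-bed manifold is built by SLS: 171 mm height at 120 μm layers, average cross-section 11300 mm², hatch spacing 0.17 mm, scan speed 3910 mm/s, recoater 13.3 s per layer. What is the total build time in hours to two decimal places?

Layers = ⌈171/0.12⌉ = 1425.
Scan path per layer: 11300 / 0.17 → 66470.6 mm.
Scan time per layer = 66470.6 / 3910 = 17.0002 s.
Layer cycle = 17.0002 + 13.3, so 30.3002 s.
Total: 1425 × 30.3002 s = 43177.785 s → 11.99 hours.

11.99 hours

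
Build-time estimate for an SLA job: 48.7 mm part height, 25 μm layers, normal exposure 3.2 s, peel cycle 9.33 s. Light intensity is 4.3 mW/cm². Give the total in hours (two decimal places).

Layer count = ceil(48.7 / 0.025) = 1948.
Per-layer time: 3.2 + 9.33 → 12.53 s.
Total = 1948 × 12.53 = 24408.44 s = 6.78 hours.

6.78 hours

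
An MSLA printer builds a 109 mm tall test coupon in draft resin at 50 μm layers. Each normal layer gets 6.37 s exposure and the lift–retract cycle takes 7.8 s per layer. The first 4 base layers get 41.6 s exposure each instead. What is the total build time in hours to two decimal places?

8.62 hours

Layers = ⌈109/0.05⌉ = 2180.
Base layers = 4 × (41.6 + 7.8) = 197.6 s.
Normal layers = 2176 × (6.37 + 7.8), so 30833.92 s.
Total = 197.6 + 30833.92 = 31031.52 s = 8.62 hours.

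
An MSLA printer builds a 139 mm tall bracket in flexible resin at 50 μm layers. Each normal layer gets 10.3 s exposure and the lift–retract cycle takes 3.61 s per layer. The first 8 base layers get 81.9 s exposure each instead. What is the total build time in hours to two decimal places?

Layers = ⌈139/0.05⌉ = 2780.
Base layers = 8 × (81.9 + 3.61) = 684.08 s.
Remaining layers: 2772 × (10.3 + 3.61) → 38558.52 s.
Sum: 684.08 + 38558.52 = 39242.6 s → 10.90 hours.

10.90 hours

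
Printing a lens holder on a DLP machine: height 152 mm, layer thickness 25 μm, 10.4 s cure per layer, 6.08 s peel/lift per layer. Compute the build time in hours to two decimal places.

Number of layers: 152 / 0.025 → 6080 (rounded up).
Cycle time = 10.4 + 6.08, so 16.48 s.
Total = 6080 × 16.48 = 100198.4 s = 27.83 hours.

27.83 hours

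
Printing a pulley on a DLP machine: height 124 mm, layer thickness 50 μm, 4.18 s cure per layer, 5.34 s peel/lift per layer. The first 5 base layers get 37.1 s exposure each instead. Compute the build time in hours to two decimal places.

6.60 hours

Number of layers: 124 / 0.05 → 2480 (rounded up).
Base layers = 5 × (37.1 + 5.34), so 212.2 s.
Regular layers: 2475 × (4.18 + 5.34) → 23562 s.
Sum: 212.2 + 23562 = 23774.2 s → 6.60 hours.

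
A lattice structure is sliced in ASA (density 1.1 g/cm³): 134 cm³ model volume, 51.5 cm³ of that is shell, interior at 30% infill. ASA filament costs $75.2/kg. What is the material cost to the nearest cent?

$6.31

Infill region = 134 − 51.5 = 82.5 cm³.
Deposited infill = 0.30 × 82.5, so 24.75 cm³.
Total extruded = 51.5 + 24.75 = 76.25 cm³.
Mass = 76.25 × 1.1 = 83.875 g.
At $75.2/kg: 83.875/1000 × 75.2 = $6.31.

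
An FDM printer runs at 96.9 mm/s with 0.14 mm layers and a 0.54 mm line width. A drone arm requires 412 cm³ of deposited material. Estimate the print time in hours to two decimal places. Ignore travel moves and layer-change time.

15.62 hours

Bead cross-section: 0.14 × 0.54 → 0.0756 mm².
Toolpath length = 412 cm³ / 0.0756 mm² = 412000 / 0.0756 = 5449735.4 mm.
Extrusion time: 5449735.4 / 96.9 → 56240.8 s.
That's 56240.8 s → 15.62 hours.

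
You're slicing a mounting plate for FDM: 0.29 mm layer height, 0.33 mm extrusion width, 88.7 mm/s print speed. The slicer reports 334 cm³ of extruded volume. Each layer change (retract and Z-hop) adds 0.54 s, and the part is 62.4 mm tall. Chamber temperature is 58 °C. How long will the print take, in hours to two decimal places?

Bead cross-section = 0.29 × 0.33 = 0.0957 mm².
Toolpath length = 334 cm³ / 0.0957 mm² = 334000 / 0.0957 = 3490073.1 mm.
Time extruding: 3490073.1 / 88.7 → 39346.9 s.
Number of layers: 62.4 / 0.29 → 216 (rounded up).
Non-print overhead: 216 × 0.54 → 116.64 s.
Altogether 39346.9 + 116.64 = 39463.54 s, i.e. 10.96 hours.

10.96 hours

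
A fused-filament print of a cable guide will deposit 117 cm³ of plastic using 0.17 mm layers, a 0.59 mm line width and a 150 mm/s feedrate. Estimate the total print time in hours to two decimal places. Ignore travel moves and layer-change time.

Extrusion cross-section: 0.17 × 0.59 → 0.1003 mm².
Path length: 117000 mm³ / 0.1003 mm² → 1166500.5 mm.
Time extruding = 1166500.5 / 150 = 7776.7 s.
7776.7 s = 2.16 hours.

2.16 hours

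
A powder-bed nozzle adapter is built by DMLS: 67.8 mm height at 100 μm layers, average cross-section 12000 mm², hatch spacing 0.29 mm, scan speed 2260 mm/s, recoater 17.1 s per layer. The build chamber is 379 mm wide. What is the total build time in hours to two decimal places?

6.67 hours

Layer count = ceil(67.8 / 0.1) = 678.
Scan path per layer: 12000 / 0.29 → 41379.3 mm.
Scan time per layer = 41379.3 / 2260, so 18.3094 s.
Time per layer = 18.3094 + 17.1, so 35.4094 s.
Total: 678 × 35.4094 s = 24007.5732 s → 6.67 hours.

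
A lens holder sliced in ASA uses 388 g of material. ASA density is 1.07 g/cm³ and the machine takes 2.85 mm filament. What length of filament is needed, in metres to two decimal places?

56.84 m

Extruded volume: 388/1.07 = 362.6168 cm³ (362616.8 mm³).
Cross-section of 2.85 mm filament: π·(2.85/2)² = 6.3794 mm².
L = V/A = 362616.8/6.3794 = 56841.83 mm → 56.84 m.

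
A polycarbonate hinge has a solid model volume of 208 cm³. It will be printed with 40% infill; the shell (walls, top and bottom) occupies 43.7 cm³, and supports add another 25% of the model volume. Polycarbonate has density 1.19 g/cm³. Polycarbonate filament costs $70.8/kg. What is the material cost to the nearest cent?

$13.60

Volume inside the shell = 208 − 43.7 = 164.3 cm³.
Infill volume: 0.40 × 164.3 → 65.72 cm³.
Support: 0.25 × 208 → 52 cm³.
Total printed volume = 43.7 + 65.72 + 52, so 161.42 cm³.
Mass = 161.42 × 1.19 = 192.0898 g.
Cost = 192.0898 g / 1000 × $70.8/kg = $13.60.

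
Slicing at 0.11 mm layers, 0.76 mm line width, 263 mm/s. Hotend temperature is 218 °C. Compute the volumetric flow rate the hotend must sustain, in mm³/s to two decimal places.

Bead cross-section = 0.11 × 0.76 = 0.0836 mm².
Volumetric flow = 263 × 0.0836 = 21.99 mm³/s.

21.99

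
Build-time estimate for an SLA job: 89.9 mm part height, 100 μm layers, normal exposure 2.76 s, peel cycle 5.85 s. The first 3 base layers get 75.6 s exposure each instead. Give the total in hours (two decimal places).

Layer count = ceil(89.9 / 0.1) = 899.
Bottom layers = 3 × (75.6 + 5.85), so 244.35 s.
Normal layers = 896 × (2.76 + 5.85), so 7714.56 s.
Sum: 244.35 + 7714.56 = 7958.91 s → 2.21 hours.

2.21 hours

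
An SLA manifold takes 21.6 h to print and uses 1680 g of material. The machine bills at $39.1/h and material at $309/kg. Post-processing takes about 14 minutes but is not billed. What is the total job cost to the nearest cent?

$1363.68

Time charge = 39.1 × 21.6 = $844.56.
Feedstock cost = 309 × 1680/1000, so $519.12.
Job cost: 844.56 + 519.12 = $1363.68.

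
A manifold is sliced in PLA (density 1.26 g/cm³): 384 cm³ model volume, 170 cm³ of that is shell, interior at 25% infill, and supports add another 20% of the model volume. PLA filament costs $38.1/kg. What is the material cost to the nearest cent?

Volume inside the shell = 384 − 170, so 214 cm³.
Infill volume = 0.25 × 214 = 53.5 cm³.
Support = 0.20 × 384, so 76.8 cm³.
Total printed volume: 170 + 53.5 + 76.8 → 300.3 cm³.
Mass = 300.3 × 1.26 = 378.378 g.
Cost = 378.378 g / 1000 × $38.1/kg = $14.42.

$14.42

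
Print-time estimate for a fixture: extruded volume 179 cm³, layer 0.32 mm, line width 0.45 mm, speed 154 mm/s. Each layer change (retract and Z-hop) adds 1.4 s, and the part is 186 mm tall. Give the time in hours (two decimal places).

2.47 hours

Line area = 0.32 × 0.45, so 0.144 mm².
Total extruded path = 179000/0.144 = 1243055.6 mm.
Extrusion time = 1243055.6 / 154, so 8071.8 s.
Layer count = ceil(186 / 0.32) = 582.
Non-print overhead: 582 × 1.4 → 814.8 s.
Altogether 8071.8 + 814.8 = 8886.6 s, i.e. 2.47 hours.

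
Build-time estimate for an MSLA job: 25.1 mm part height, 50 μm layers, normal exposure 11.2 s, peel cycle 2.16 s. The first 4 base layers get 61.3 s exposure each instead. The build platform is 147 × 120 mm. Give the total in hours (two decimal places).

Number of layers: 25.1 / 0.05 → 502 (rounded up).
Base layers = 4 × (61.3 + 2.16), so 253.84 s.
Regular layers = 498 × (11.2 + 2.16) = 6653.28 s.
Sum: 253.84 + 6653.28 = 6907.12 s → 1.92 hours.

1.92 hours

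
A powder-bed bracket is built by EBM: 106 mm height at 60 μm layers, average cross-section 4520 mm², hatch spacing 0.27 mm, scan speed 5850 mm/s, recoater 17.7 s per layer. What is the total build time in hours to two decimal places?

10.09 hours

Layer count = ceil(106 / 0.06) = 1767.
Hatch length per layer = 4520 / 0.27, so 16740.7 mm.
Beam time per layer = 16740.7 / 5850, so 2.8617 s.
Layer cycle = 2.8617 + 17.7, so 20.5617 s.
Build time = 1767 × 20.5617 = 36332.5239 s = 10.09 hours.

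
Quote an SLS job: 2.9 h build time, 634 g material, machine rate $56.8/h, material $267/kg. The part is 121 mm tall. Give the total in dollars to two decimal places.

$334.00

Time charge: 56.8 × 2.9 → $164.72.
Feedstock cost = 267 × 634/1000, so $169.278.
Job cost: 164.72 + 169.278 = 333.998 ≈ $334.00.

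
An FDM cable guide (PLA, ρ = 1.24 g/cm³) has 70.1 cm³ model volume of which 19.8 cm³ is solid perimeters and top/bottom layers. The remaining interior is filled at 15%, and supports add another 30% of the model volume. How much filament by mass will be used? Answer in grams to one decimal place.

60.0 g

Infill region = 70.1 − 19.8 = 50.3 cm³.
Infill deposited = 0.15 × 50.3 = 7.545 cm³.
Support = 0.30 × 70.1, so 21.03 cm³.
Total extruded = 19.8 + 7.545 + 21.03 = 48.375 cm³.
Mass: 48.375 × 1.24 → 59.985 g.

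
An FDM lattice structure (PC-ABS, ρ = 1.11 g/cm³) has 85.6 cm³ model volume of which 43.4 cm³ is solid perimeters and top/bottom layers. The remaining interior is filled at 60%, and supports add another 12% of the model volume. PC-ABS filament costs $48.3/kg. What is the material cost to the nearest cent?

$4.23

Volume inside the shell: 85.6 − 43.4 → 42.2 cm³.
Infill volume: 0.60 × 42.2 → 25.32 cm³.
Support: 0.12 × 85.6 → 10.272 cm³.
Total extruded = 43.4 + 25.32 + 10.272 = 78.992 cm³.
Mass = 78.992 × 1.11, so 87.68112 g.
Cost = 87.68112 g / 1000 × $48.3/kg = $4.23.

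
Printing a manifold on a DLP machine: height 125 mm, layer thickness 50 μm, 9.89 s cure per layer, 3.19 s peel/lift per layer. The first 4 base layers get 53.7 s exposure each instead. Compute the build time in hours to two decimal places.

9.13 hours

Layer count = ceil(125 / 0.05) = 2500.
Base layers: 4 × (53.7 + 3.19) → 227.56 s.
Regular layers = 2496 × (9.89 + 3.19) = 32647.68 s.
Total = 227.56 + 32647.68 = 32875.24 s = 9.13 hours.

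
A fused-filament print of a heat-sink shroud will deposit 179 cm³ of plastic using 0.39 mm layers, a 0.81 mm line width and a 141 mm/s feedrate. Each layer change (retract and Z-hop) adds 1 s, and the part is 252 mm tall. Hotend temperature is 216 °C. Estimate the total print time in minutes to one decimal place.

Bead cross-section = 0.39 × 0.81, so 0.3159 mm².
Toolpath length = 179 cm³ / 0.3159 mm² = 179000 / 0.3159 = 566635 mm.
Print-move time = 566635 / 141 = 4018.7 s.
Number of layers: 252 / 0.39 → 647 (rounded up).
Layer-change overhead: 647 × 1 → 647 s.
Total = 4018.7 + 647 = 4665.7 s = 77.8 minutes.

77.8 minutes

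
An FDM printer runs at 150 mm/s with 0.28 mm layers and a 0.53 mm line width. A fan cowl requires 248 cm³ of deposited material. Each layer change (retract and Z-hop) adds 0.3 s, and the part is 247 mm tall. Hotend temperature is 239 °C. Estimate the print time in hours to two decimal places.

3.17 hours

Bead cross-section: 0.28 × 0.53 → 0.1484 mm².
Toolpath length = 248 cm³ / 0.1484 mm² = 248000 / 0.1484 = 1671159 mm.
Extrusion time: 1671159 / 150 → 11141.1 s.
Layers = ⌈247/0.28⌉ = 883.
Non-print overhead: 883 × 0.3 → 264.9 s.
Total = 11141.1 + 264.9 = 11406 s = 3.17 hours.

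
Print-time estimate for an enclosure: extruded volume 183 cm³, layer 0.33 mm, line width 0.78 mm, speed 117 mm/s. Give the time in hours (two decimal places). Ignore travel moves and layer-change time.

Extrusion cross-section: 0.33 × 0.78 → 0.2574 mm².
Path length: 183000 mm³ / 0.2574 mm² → 710955.7 mm.
Time extruding = 710955.7 / 117 = 6076.5 s.
In the requested units: 6076.5 s = 1.69 hours.

1.69 hours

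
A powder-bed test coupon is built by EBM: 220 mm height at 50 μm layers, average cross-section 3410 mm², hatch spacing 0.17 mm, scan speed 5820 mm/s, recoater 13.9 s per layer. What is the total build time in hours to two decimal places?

21.20 hours

Number of layers: 220 / 0.05 → 4400 (rounded up).
Hatch length per layer = 3410 / 0.17 = 20058.8 mm.
Per-layer scan time = 20058.8 / 5820 = 3.4465 s.
Time per layer: 3.4465 + 13.9 → 17.3465 s.
Build time = 4400 × 17.3465 = 76324.6 s = 21.20 hours.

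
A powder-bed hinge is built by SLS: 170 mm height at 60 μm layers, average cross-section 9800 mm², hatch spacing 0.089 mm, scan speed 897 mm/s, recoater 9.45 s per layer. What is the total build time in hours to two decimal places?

104.08 hours

Layers = ⌈170/0.06⌉ = 2834.
Scan path per layer = 9800 / 0.089, so 110112.4 mm.
Scan time per layer: 110112.4 / 897 → 122.7563 s.
Time per layer: 122.7563 + 9.45 → 132.2063 s.
Build time = 2834 × 132.2063 = 374672.6542 s = 104.08 hours.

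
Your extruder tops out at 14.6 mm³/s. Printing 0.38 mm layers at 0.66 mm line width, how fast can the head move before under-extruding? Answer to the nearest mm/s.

Extrusion cross-section: 0.38 × 0.66 → 0.2508 mm².
Max speed = 14.6 / 0.2508 = 58.21 ≈ 58 mm/s.

58 mm/s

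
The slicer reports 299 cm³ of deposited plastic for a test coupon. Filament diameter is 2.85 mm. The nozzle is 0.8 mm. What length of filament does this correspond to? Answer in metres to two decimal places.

46.87 m

Cross-section of 2.85 mm filament: π·(2.85/2)² = 6.3794 mm².
L = 299000 mm³ / 6.3794 mm² = 46869.61 mm, i.e. 46.87 m.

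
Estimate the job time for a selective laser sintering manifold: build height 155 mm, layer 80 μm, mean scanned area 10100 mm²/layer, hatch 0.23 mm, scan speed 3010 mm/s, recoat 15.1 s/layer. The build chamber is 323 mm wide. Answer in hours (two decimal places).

Number of layers: 155 / 0.08 → 1938 (rounded up).
Hatch length per layer = 10100 / 0.23, so 43913 mm.
Scan time per layer: 43913 / 3010 → 14.589 s.
Per-layer time = 14.589 + 15.1, so 29.689 s.
Total: 1938 × 29.689 s = 57537.282 s → 15.98 hours.

15.98 hours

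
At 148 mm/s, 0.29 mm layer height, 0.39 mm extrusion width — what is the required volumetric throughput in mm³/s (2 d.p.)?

16.74

Extrusion cross-section = 0.29 × 0.39 = 0.1131 mm².
Volumetric flow = 148 × 0.1131 = 16.74 mm³/s.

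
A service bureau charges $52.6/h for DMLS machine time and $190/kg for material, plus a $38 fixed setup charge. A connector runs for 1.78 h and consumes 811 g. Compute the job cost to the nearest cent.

Time charge: 52.6 × 1.78 → $93.628.
Material cost = 190 × 811/1000 = $154.09.
Adding setup: 93.628 + 154.09 + 38 → 285.718 ≈ $285.72.

$285.72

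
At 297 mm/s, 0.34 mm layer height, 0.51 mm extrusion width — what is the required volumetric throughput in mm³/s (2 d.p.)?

51.50

Bead cross-section: 0.34 × 0.51 → 0.1734 mm².
Volumetric flow = 297 × 0.1734 = 51.50 mm³/s.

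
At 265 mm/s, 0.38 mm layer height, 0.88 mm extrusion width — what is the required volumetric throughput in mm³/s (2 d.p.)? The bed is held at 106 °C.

88.62

A = 0.38 × 0.88, so 0.3344 mm².
Volumetric flow = 265 × 0.3344 = 88.62 mm³/s.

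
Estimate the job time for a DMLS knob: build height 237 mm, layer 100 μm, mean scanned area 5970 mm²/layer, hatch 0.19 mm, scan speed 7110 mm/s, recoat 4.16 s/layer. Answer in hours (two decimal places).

Layers = ⌈237/0.1⌉ = 2370.
Scan path per layer: 5970 / 0.19 → 31421.1 mm.
Per-layer scan time: 31421.1 / 7110 → 4.4193 s.
Layer cycle = 4.4193 + 4.16 = 8.5793 s.
Build time = 2370 × 8.5793 = 20332.941 s = 5.65 hours.

5.65 hours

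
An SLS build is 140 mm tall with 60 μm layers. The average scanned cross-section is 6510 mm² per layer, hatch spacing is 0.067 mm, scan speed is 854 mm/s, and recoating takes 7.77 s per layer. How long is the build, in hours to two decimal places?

78.80 hours

Layers = ⌈140/0.06⌉ = 2334.
Hatch length per layer: 6510 / 0.067 → 97164.2 mm.
Scan time per layer: 97164.2 / 854 → 113.7754 s.
Time per layer: 113.7754 + 7.77 → 121.5454 s.
2334 layers × 121.5454 s/layer = 283686.9636 s, i.e. 78.80 hours.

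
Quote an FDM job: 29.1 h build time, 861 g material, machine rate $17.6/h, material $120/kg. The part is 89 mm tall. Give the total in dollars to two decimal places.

Machine cost: 17.6 × 29.1 → $512.16.
Material charge = 120 × 861/1000, so $103.32.
Job cost: 512.16 + 103.32 = $615.48.

$615.48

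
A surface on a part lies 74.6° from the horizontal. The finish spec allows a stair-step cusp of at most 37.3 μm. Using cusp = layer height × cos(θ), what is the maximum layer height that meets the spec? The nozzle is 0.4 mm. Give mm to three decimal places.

Layer height = cusp / cos(74.6°) = 0.0373 / 0.2656 = 0.140 mm.

0.140 mm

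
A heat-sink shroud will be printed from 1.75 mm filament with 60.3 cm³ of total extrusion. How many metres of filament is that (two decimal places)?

25.07 m

Filament cross-section = π × (1.75/2)² = 2.4053 mm².
Length = 60.3 cm³ / 2.4053 mm² = 60300 / 2.4053 = 25069.64 mm = 25.07 m.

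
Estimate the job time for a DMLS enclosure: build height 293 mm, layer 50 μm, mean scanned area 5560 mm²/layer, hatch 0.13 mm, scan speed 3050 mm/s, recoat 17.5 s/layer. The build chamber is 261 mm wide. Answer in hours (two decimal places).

51.31 hours

Layer count = ceil(293 / 0.05) = 5860.
Hatch length per layer: 5560 / 0.13 → 42769.2 mm.
Scan time per layer = 42769.2 / 3050, so 14.0227 s.
Time per layer: 14.0227 + 17.5 → 31.5227 s.
Build time = 5860 × 31.5227 = 184723.022 s = 51.31 hours.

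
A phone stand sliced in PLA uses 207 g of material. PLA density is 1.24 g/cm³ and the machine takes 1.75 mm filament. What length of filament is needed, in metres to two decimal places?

Volume = 207 g / 1.24 g·cm⁻³ = 166.9355 cm³ = 166935.5 mm³.
Cross-section of 1.75 mm filament: π·(1.75/2)² = 2.4053 mm².
L = V/A = 166935.5/2.4053 = 69403.19 mm → 69.40 m.

69.40 m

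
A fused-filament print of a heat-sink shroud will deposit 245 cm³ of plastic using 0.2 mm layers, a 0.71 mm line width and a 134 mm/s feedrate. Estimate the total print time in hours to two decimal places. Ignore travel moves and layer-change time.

Bead cross-section = 0.2 × 0.71 = 0.142 mm².
Path length: 245000 mm³ / 0.142 mm² → 1725352.1 mm.
Time extruding = 1725352.1 / 134 = 12875.8 s.
Converting: 12875.8 s = 3.58 hours.

3.58 hours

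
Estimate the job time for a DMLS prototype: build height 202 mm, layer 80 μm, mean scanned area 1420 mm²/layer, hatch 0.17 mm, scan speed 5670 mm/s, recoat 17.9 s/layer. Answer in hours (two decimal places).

13.59 hours

Number of layers: 202 / 0.08 → 2525 (rounded up).
Per-layer scan distance: 1420 / 0.17 → 8352.9 mm.
Per-layer scan time: 8352.9 / 5670 → 1.4732 s.
Layer cycle: 1.4732 + 17.9 → 19.3732 s.
Total: 2525 × 19.3732 s = 48917.33 s → 13.59 hours.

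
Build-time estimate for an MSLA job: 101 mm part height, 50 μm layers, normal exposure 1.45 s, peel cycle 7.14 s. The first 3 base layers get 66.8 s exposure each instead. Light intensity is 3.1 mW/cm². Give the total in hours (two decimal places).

4.87 hours

Number of layers: 101 / 0.05 → 2020 (rounded up).
Bottom layers = 3 × (66.8 + 7.14), so 221.82 s.
Normal layers = 2017 × (1.45 + 7.14) = 17326.03 s.
Sum: 221.82 + 17326.03 = 17547.85 s → 4.87 hours.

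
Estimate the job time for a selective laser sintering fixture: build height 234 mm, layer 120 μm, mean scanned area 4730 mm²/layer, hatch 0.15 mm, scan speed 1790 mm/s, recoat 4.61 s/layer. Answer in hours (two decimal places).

Layers = ⌈234/0.12⌉ = 1950.
Per-layer scan distance: 4730 / 0.15 → 31533.3 mm.
Laser time per layer = 31533.3 / 1790 = 17.6164 s.
Time per layer = 17.6164 + 4.61 = 22.2264 s.
Total: 1950 × 22.2264 s = 43341.48 s → 12.04 hours.

12.04 hours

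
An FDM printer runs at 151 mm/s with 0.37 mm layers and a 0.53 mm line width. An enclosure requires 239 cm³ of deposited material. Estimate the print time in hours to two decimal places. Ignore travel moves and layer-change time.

2.24 hours

Line area = 0.37 × 0.53 = 0.1961 mm².
Path length: 239000 mm³ / 0.1961 mm² → 1218765.9 mm.
Extrusion time: 1218765.9 / 151 → 8071.3 s.
8071.3 s = 2.24 hours.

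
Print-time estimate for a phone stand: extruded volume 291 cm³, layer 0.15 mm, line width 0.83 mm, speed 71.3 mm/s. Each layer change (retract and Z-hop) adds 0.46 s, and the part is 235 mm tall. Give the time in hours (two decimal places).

Line area: 0.15 × 0.83 → 0.1245 mm².
Toolpath length = 291 cm³ / 0.1245 mm² = 291000 / 0.1245 = 2337349.4 mm.
Time extruding: 2337349.4 / 71.3 → 32781.9 s.
Layer count = ceil(235 / 0.15) = 1567.
Z-hop total: 1567 × 0.46 → 720.82 s.
Total = 32781.9 + 720.82 = 33502.72 s = 9.31 hours.

9.31 hours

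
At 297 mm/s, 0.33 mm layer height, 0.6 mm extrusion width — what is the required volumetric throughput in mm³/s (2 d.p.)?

58.81

Bead cross-section: 0.33 × 0.6 → 0.198 mm².
Q = v·A = 297 × 0.198 = 58.81 mm³/s.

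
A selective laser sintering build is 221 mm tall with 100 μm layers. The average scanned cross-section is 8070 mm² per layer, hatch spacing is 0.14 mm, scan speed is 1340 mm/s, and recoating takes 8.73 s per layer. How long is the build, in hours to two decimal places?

31.77 hours

Layers = ⌈221/0.1⌉ = 2210.
Scan path per layer: 8070 / 0.14 → 57642.9 mm.
Scan time per layer = 57642.9 / 1340 = 43.0171 s.
Layer cycle = 43.0171 + 8.73, so 51.7471 s.
2210 layers × 51.7471 s/layer = 114361.091 s, i.e. 31.77 hours.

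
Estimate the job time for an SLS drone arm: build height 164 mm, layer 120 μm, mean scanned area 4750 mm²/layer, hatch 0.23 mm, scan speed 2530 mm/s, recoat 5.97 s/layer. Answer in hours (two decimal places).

Number of layers: 164 / 0.12 → 1367 (rounded up).
Scan path per layer: 4750 / 0.23 → 20652.2 mm.
Scan time per layer = 20652.2 / 2530, so 8.1629 s.
Layer cycle = 8.1629 + 5.97 = 14.1329 s.
1367 layers × 14.1329 s/layer = 19319.6743 s, i.e. 5.37 hours.

5.37 hours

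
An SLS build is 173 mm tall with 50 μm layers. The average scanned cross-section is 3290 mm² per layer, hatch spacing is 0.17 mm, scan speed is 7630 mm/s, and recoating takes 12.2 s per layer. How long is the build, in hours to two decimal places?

14.16 hours

Layer count = ceil(173 / 0.05) = 3460.
Per-layer scan distance = 3290 / 0.17, so 19352.9 mm.
Scan time per layer = 19352.9 / 7630, so 2.5364 s.
Per-layer time = 2.5364 + 12.2 = 14.7364 s.
Build time = 3460 × 14.7364 = 50987.944 s = 14.16 hours.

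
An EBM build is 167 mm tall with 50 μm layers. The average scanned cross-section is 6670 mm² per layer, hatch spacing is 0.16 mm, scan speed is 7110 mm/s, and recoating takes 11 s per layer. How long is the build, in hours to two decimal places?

15.65 hours

Number of layers: 167 / 0.05 → 3340 (rounded up).
Hatch length per layer: 6670 / 0.16 → 41687.5 mm.
Scan time per layer = 41687.5 / 7110, so 5.8632 s.
Layer cycle: 5.8632 + 11 → 16.8632 s.
Build time = 3340 × 16.8632 = 56323.088 s = 15.65 hours.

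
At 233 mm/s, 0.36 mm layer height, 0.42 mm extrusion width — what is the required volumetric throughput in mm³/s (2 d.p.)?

A = 0.36 × 0.42, so 0.1512 mm².
Volumetric flow = 233 × 0.1512 = 35.23 mm³/s.

35.23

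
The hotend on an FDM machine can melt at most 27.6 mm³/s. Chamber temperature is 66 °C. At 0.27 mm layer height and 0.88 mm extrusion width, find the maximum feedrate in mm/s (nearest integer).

A = 0.27 × 0.88 = 0.2376 mm².
Max speed = 27.6 / 0.2376 = 116.16 ≈ 116 mm/s.

116 mm/s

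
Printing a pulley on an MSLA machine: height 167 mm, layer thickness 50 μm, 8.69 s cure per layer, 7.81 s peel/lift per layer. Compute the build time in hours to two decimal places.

15.31 hours

Number of layers: 167 / 0.05 → 3340 (rounded up).
Per-layer time = 8.69 + 7.81 = 16.5 s.
Build time: 3340 × 16.5 s = 55110 s, i.e. 15.31 hours.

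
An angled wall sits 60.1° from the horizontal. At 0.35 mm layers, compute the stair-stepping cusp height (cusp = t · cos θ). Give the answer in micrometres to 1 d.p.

cos(60.1°) = 0.4985, so cusp = 0.35 × 0.4985 = 0.174475 mm → 174.5 μm.

174.5 μm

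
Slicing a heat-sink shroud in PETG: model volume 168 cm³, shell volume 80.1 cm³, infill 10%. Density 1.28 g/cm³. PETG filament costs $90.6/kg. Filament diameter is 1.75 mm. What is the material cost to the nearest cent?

$10.31

Volume inside the shell = 168 − 80.1, so 87.9 cm³.
Deposited infill = 0.10 × 87.9, so 8.79 cm³.
Deposited volume = 80.1 + 8.79, so 88.89 cm³.
Mass: 88.89 × 1.28 → 113.7792 g.
At $90.6/kg: 113.7792/1000 × 90.6 = $10.31.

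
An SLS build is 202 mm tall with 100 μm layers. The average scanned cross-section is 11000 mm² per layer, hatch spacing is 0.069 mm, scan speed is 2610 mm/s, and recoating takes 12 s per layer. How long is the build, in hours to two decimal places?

Layers = ⌈202/0.1⌉ = 2020.
Scan path per layer = 11000 / 0.069, so 159420.3 mm.
Scan time per layer: 159420.3 / 2610 → 61.0806 s.
Time per layer = 61.0806 + 12 = 73.0806 s.
2020 layers × 73.0806 s/layer = 147622.812 s, i.e. 41.01 hours.

41.01 hours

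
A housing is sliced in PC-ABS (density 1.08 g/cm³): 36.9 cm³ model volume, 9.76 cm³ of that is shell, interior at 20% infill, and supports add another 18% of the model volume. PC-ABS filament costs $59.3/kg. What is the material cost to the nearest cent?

$1.40

Volume inside the shell: 36.9 − 9.76 → 27.14 cm³.
Infill deposited = 0.20 × 27.14, so 5.428 cm³.
Support = 0.18 × 36.9 = 6.642 cm³.
Total printed volume = 9.76 + 5.428 + 6.642, so 21.83 cm³.
Mass = 21.83 × 1.08, so 23.5764 g.
Cost = 23.5764 g / 1000 × $59.3/kg = $1.40.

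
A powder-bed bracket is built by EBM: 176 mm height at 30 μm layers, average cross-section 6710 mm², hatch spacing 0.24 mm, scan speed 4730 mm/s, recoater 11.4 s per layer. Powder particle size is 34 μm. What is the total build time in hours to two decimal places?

Layer count = ceil(176 / 0.03) = 5867.
Scan path per layer: 6710 / 0.24 → 27958.3 mm.
Beam time per layer = 27958.3 / 4730 = 5.9108 s.
Per-layer time = 5.9108 + 11.4 = 17.3108 s.
Total: 5867 × 17.3108 s = 101562.4636 s → 28.21 hours.

28.21 hours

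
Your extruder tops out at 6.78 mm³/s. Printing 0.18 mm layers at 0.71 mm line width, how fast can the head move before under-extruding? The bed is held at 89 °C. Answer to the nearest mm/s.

Extrusion cross-section = 0.18 × 0.71 = 0.1278 mm².
Max speed = 6.78 / 0.1278 = 53.05 ≈ 53 mm/s.

53 mm/s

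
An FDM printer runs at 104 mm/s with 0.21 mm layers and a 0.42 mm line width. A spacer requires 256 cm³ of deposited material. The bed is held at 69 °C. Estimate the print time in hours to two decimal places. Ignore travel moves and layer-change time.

Bead cross-section = 0.21 × 0.42, so 0.0882 mm².
Path length: 256000 mm³ / 0.0882 mm² → 2902494.3 mm.
Time extruding = 2902494.3 / 104 = 27908.6 s.
In the requested units: 27908.6 s = 7.75 hours.

7.75 hours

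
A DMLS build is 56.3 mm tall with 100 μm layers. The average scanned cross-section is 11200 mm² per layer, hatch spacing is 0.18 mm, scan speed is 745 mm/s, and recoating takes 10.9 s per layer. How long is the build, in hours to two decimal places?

Layer count = ceil(56.3 / 0.1) = 563.
Scan path per layer = 11200 / 0.18 = 62222.2 mm.
Scan time per layer: 62222.2 / 745 → 83.5197 s.
Per-layer time: 83.5197 + 10.9 → 94.4197 s.
563 layers × 94.4197 s/layer = 53158.2911 s, i.e. 14.77 hours.

14.77 hours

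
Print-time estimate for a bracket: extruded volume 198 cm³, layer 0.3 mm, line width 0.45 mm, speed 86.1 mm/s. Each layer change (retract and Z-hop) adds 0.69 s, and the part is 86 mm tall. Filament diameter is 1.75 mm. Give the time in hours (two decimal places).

4.79 hours

Bead cross-section: 0.3 × 0.45 → 0.135 mm².
Toolpath length = 198 cm³ / 0.135 mm² = 198000 / 0.135 = 1466666.7 mm.
Extrusion time = 1466666.7 / 86.1, so 17034.5 s.
Layer count = ceil(86 / 0.3) = 287.
Layer-change overhead: 287 × 0.69 → 198.03 s.
Total = 17034.5 + 198.03 = 17232.53 s = 4.79 hours.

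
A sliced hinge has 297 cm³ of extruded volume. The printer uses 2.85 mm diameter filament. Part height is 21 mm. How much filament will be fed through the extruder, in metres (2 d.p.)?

46.56 m

Cross-section of 2.85 mm filament: π·(2.85/2)² = 6.3794 mm².
L = 297000 mm³ / 6.3794 mm² = 46556.1 mm, i.e. 46.56 m.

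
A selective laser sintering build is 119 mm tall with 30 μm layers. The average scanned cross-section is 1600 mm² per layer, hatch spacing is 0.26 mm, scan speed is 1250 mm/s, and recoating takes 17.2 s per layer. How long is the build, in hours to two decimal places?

24.38 hours

Layers = ⌈119/0.03⌉ = 3967.
Hatch length per layer = 1600 / 0.26 = 6153.8 mm.
Scan time per layer = 6153.8 / 1250 = 4.923 s.
Layer cycle = 4.923 + 17.2 = 22.123 s.
Total: 3967 × 22.123 s = 87761.941 s → 24.38 hours.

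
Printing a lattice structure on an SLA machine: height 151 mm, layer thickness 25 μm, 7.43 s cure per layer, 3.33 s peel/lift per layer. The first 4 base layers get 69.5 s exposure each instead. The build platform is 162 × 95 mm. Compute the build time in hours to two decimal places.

18.12 hours

Layers = ⌈151/0.025⌉ = 6040.
Burn-in layers = 4 × (69.5 + 3.33) = 291.32 s.
Remaining layers = 6036 × (7.43 + 3.33), so 64947.36 s.
Sum: 291.32 + 64947.36 = 65238.68 s → 18.12 hours.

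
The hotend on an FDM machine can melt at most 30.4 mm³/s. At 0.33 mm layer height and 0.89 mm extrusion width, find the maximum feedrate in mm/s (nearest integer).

Bead cross-section: 0.33 × 0.89 → 0.2937 mm².
Max speed = 30.4 / 0.2937 = 103.51 ≈ 104 mm/s.

104 mm/s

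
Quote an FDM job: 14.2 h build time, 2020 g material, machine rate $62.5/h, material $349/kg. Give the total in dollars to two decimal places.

$1592.48

Machine-time cost: 62.5 × 14.2 → $887.50.
Material cost = 349 × 2020/1000, so $704.98.
Job cost: 887.50 + 704.98 = $1592.48.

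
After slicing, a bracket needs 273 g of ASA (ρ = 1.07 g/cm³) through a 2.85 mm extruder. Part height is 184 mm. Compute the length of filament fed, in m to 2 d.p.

Volume = 273 g / 1.07 g·cm⁻³ = 255.1402 cm³ = 255140.2 mm³.
Filament cross-section = π × (2.85/2)² = 6.3794 mm².
Length = 255140.2 / 6.3794 = 39994.39 mm = 39.99 m.

39.99 m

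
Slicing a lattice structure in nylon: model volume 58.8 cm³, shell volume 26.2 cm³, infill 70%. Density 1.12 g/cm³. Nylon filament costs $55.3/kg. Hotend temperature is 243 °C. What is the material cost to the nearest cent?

Infill region = 58.8 − 26.2 = 32.6 cm³.
Infill deposited = 0.70 × 32.6 = 22.82 cm³.
Total printed volume = 26.2 + 22.82 = 49.02 cm³.
Mass: 49.02 × 1.12 → 54.9024 g.
At $55.3/kg: 54.9024/1000 × 55.3 = $3.04.

$3.04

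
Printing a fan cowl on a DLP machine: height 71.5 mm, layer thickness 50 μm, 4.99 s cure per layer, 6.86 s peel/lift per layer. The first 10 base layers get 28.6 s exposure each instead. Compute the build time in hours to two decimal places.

Number of layers: 71.5 / 0.05 → 1430 (rounded up).
Base layers = 10 × (28.6 + 6.86), so 354.6 s.
Normal layers: 1420 × (4.99 + 6.86) → 16827 s.
Total = 354.6 + 16827 = 17181.6 s = 4.77 hours.

4.77 hours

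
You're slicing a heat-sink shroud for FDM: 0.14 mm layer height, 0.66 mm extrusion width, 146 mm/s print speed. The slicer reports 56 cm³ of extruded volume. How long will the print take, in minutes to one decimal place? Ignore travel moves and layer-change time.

69.2 minutes

Line area = 0.14 × 0.66 = 0.0924 mm².
Toolpath length = 56 cm³ / 0.0924 mm² = 56000 / 0.0924 = 606060.6 mm.
Extrusion time: 606060.6 / 146 → 4151.1 s.
That's 4151.1 s → 69.2 minutes.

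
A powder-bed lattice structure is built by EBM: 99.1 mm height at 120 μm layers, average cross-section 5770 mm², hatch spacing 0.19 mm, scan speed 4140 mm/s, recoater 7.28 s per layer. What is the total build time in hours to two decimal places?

Layer count = ceil(99.1 / 0.12) = 826.
Per-layer scan distance: 5770 / 0.19 → 30368.4 mm.
Beam time per layer = 30368.4 / 4140 = 7.3354 s.
Layer cycle = 7.3354 + 7.28, so 14.6154 s.
826 layers × 14.6154 s/layer = 12072.3204 s, i.e. 3.35 hours.

3.35 hours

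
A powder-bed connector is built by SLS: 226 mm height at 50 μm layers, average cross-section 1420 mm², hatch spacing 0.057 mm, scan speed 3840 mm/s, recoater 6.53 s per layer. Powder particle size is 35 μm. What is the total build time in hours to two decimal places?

Number of layers: 226 / 0.05 → 4520 (rounded up).
Hatch length per layer = 1420 / 0.057, so 24912.3 mm.
Scan time per layer = 24912.3 / 3840, so 6.4876 s.
Time per layer = 6.4876 + 6.53, so 13.0176 s.
Build time = 4520 × 13.0176 = 58839.552 s = 16.34 hours.

16.34 hours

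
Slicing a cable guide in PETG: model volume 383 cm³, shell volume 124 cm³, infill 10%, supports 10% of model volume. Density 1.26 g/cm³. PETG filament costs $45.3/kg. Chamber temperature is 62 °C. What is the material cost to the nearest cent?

$10.74

Infill region: 383 − 124 → 259 cm³.
Infill deposited = 0.10 × 259, so 25.9 cm³.
Support = 0.10 × 383, so 38.3 cm³.
Deposited volume = 124 + 25.9 + 38.3, so 188.2 cm³.
Mass = 188.2 × 1.26, so 237.132 g.
Cost = 237.132 g / 1000 × $45.3/kg = $10.74.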